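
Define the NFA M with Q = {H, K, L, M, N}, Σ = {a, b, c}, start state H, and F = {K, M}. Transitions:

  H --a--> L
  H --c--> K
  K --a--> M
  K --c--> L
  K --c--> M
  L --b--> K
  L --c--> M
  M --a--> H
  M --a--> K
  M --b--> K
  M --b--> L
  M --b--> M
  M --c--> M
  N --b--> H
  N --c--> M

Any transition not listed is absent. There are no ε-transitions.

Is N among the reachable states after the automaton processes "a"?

Start in {H}.
Read 'a': {H} → {L}.
State N is not in {L}.

No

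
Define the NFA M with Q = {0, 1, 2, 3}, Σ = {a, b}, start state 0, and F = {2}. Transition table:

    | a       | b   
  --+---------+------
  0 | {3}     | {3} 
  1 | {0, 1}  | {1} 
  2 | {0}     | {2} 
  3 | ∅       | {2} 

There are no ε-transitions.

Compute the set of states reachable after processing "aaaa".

∅

Start in {0}.
Read 'a': {0} → {3}.
Read 'a': {3} → ∅.
The set is empty and remains empty for the remaining 2 symbols.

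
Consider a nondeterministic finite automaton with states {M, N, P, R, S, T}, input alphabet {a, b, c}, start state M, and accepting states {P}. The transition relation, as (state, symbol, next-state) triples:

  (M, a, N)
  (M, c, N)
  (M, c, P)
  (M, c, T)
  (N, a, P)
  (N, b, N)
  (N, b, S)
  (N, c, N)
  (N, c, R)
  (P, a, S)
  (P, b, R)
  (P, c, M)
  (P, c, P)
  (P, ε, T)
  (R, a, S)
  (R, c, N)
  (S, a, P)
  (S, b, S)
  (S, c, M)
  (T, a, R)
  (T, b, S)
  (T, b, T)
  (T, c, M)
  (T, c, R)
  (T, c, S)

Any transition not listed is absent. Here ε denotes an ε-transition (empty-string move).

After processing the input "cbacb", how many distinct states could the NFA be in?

4

Start in {M}.
Read 'c': {M} → {N, P, T}.
Read 'b': {N, P, T} → {N, R, S, T}.
Read 'a': {N, R, S, T} → {P, R, S, T}.
Read 'c': {P, R, S, T} → {M, N, P, R, S, T}.
Read 'b': {M, N, P, R, S, T} → {N, R, S, T}.
That set has 4 states.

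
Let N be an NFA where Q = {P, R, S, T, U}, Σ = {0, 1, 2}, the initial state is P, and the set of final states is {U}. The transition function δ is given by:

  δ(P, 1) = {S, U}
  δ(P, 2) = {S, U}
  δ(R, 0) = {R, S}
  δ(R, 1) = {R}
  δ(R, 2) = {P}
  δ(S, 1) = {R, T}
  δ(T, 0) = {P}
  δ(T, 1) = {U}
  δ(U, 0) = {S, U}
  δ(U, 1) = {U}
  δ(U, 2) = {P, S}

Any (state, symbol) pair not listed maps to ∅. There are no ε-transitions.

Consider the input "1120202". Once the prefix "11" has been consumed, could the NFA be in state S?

No

Start in {P}.
Read '1': {P} → {S, U}.
Read '1': {S, U} → {R, T, U}.
State S is not in {R, T, U}.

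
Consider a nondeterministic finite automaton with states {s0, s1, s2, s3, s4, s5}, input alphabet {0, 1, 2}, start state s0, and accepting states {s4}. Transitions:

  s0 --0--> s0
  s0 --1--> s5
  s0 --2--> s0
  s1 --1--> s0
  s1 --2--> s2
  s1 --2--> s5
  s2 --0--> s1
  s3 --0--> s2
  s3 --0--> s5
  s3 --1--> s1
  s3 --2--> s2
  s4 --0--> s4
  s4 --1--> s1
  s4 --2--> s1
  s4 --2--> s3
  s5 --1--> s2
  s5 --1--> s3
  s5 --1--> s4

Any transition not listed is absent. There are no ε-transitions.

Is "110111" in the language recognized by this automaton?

Start in {s0}.
Read '1': s0→{s5}; now {s5}.
Read '1': s5→{s2, s3, s4}; now {s2, s3, s4}.
Read '0': s2→{s1}, s3→{s2, s5}, s4→{s4}; now {s1, s2, s4, s5}.
Read '1': s1→{s0}, s2→∅, s4→{s1}, s5→{s2, s3, s4}; now {s0, s1, s2, s3, s4}.
Read '1': s0→{s5}, s1→{s0}, s2→∅, s3→{s1}, s4→{s1}; now {s0, s1, s5}.
Read '1': s0→{s5}, s1→{s0}, s5→{s2, s3, s4}; now {s0, s2, s3, s4, s5}.
The final set {s0, s2, s3, s4, s5} contains the accepting state s4.

Yes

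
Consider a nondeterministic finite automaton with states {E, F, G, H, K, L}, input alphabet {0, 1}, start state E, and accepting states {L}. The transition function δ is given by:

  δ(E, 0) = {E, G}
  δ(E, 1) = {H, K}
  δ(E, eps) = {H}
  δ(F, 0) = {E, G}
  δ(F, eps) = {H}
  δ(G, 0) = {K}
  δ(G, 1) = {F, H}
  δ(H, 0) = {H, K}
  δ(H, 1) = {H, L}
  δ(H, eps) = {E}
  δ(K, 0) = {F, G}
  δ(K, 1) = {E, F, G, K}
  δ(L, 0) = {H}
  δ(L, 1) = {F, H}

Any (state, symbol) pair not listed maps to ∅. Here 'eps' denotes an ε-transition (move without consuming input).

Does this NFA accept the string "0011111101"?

Yes

Start: ε-closure({E}) = {E, H}.
Read '0': E→{E, G}, H→{H, K}; now {E, G, H, K}.
Read '0': E→{E, G}, G→{K}, H→{H, K}, K→{F, G}; now {E, F, G, H, K}.
Read '1': E→{H, K}, F→∅, G→{F, H}, H→{H, L}, K→{E, F, G, K}; now {E, F, G, H, K, L}.
Read '1': E→{H, K}, F→∅, G→{F, H}, H→{H, L}, K→{E, F, G, K}, L→{F, H}; now {E, F, G, H, K, L}.
Read '1': E→{H, K}, F→∅, G→{F, H}, H→{H, L}, K→{E, F, G, K}, L→{F, H}; now {E, F, G, H, K, L}.
Read '1': E→{H, K}, F→∅, G→{F, H}, H→{H, L}, K→{E, F, G, K}, L→{F, H}; now {E, F, G, H, K, L}.
Read '1': E→{H, K}, F→∅, G→{F, H}, H→{H, L}, K→{E, F, G, K}, L→{F, H}; now {E, F, G, H, K, L}.
Read '1': E→{H, K}, F→∅, G→{F, H}, H→{H, L}, K→{E, F, G, K}, L→{F, H}; now {E, F, G, H, K, L}.
Read '0': E→{E, G}, F→{E, G}, G→{K}, H→{H, K}, K→{F, G}, L→{H}; now {E, F, G, H, K}.
Read '1': E→{H, K}, F→∅, G→{F, H}, H→{H, L}, K→{E, F, G, K}; now {E, F, G, H, K, L}.
The final set {E, F, G, H, K, L} contains the accepting state L.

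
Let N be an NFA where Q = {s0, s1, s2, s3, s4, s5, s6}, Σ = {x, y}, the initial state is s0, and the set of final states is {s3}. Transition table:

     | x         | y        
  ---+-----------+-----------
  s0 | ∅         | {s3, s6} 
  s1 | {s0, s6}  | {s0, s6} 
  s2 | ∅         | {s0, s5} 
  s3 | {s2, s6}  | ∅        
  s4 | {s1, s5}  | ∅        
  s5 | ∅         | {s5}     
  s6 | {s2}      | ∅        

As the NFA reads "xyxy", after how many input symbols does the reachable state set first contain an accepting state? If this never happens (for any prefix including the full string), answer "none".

Start in {s0}.
Read 'x': {s0} → ∅.
The set is empty and remains empty for the remaining 3 symbols.
No reachable set along the way intersects F.

none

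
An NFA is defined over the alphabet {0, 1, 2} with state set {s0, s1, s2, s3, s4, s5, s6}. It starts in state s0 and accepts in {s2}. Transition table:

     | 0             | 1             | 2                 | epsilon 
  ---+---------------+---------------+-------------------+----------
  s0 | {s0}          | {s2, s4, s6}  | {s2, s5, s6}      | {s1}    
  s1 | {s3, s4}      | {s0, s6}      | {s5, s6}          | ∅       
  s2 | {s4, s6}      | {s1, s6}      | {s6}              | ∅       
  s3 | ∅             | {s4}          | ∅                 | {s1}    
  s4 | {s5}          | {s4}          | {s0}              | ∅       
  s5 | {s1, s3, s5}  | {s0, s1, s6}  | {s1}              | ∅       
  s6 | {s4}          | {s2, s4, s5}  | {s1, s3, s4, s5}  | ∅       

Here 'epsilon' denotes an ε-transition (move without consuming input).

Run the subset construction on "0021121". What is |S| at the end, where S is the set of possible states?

6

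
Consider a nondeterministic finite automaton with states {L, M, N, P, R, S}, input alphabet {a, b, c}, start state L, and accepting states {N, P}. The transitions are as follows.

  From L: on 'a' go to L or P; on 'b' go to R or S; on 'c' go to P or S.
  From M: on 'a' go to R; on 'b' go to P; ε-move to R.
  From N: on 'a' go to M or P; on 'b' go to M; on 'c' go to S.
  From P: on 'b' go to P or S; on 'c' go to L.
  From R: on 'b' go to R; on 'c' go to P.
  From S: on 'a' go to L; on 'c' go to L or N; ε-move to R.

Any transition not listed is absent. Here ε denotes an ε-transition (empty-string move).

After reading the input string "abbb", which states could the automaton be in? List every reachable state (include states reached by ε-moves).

{P, R, S}

Start in {L}.
Read 'a': L→{L, P}; now {L, P}.
Read 'b': L→{R, S}, P→{P, S}; now {P, R, S}.
Read 'b': P→{P, S}, R→{R}, S→∅; now {P, R, S}.
Read 'b': P→{P, S}, R→{R}, S→∅; now {P, R, S}.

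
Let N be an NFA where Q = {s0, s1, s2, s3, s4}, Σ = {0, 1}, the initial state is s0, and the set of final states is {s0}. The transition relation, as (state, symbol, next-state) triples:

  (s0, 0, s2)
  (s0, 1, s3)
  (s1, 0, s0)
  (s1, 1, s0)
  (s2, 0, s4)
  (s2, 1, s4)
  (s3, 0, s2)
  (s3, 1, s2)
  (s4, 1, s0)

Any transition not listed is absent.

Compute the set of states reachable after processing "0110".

Start in {s0}.
Read '0': s0→{s2}; now {s2}.
Read '1': s2→{s4}; now {s4}.
Read '1': s4→{s0}; now {s0}.
Read '0': s0→{s2}; now {s2}.

{s2}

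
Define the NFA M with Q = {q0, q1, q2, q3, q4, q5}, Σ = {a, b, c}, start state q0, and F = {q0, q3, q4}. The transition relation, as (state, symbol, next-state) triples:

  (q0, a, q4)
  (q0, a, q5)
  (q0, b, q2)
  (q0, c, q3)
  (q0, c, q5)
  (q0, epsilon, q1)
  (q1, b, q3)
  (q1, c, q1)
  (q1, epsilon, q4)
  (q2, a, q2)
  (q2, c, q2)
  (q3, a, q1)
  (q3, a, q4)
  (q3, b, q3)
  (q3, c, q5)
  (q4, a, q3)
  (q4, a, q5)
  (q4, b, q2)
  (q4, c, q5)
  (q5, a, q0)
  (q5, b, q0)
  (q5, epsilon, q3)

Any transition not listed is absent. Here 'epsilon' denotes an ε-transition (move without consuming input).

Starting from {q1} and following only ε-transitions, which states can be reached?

Begin with {q1}.
ε-move q1 → q4; add q4.

{q1, q4}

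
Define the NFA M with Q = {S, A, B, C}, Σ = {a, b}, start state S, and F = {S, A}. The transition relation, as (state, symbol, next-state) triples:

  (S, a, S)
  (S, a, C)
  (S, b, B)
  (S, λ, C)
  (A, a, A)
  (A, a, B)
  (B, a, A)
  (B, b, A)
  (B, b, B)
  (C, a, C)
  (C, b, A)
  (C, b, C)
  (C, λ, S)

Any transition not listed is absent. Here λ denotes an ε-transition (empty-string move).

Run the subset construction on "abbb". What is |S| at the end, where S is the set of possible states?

Start: ε-closure({S}) = {S, C}.
Read 'a': {S, C} → {S, C}.
Read 'b': {S, C} → {S, A, B, C}.
Read 'b': {S, A, B, C} → {S, A, B, C}.
Read 'b': {S, A, B, C} → {S, A, B, C}.
That set has 4 states.

4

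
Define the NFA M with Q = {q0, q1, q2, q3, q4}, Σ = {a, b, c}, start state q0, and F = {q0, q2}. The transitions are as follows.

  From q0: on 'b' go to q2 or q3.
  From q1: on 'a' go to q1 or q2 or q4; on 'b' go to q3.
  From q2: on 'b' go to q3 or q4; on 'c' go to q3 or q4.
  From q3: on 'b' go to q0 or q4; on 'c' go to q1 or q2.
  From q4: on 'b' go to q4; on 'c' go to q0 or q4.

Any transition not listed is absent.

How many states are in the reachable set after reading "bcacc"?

Start in {q0}.
Read 'b': q0→{q2, q3}; now {q2, q3}.
Read 'c': q2→{q3, q4}, q3→{q1, q2}; now {q1, q2, q3, q4}.
Read 'a': q1→{q1, q2, q4}, q2→∅, q3→∅, q4→∅; now {q1, q2, q4}.
Read 'c': q1→∅, q2→{q3, q4}, q4→{q0, q4}; now {q0, q3, q4}.
Read 'c': q0→∅, q3→{q1, q2}, q4→{q0, q4}; now {q0, q1, q2, q4}.
That set has 4 states.

4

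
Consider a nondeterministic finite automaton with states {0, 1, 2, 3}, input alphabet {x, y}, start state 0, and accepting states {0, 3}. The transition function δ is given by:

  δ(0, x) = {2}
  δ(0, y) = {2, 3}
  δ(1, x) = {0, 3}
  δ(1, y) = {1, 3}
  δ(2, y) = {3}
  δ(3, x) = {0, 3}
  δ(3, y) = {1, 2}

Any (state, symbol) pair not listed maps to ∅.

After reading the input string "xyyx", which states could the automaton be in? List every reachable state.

{0, 3}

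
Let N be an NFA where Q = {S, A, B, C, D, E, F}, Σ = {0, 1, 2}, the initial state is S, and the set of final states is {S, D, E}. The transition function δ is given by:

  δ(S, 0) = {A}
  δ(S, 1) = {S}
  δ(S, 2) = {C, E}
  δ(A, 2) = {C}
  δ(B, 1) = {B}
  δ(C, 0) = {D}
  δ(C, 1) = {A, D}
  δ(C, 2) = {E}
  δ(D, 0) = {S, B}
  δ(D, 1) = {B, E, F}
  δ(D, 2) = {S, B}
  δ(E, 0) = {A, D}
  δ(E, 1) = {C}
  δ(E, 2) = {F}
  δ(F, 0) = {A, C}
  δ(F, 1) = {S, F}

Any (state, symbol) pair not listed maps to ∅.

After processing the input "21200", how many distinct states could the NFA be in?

Start in {S}.
Read '2': S→{C, E}; now {C, E}.
Read '1': C→{A, D}, E→{C}; now {A, C, D}.
Read '2': A→{C}, C→{E}, D→{S, B}; now {S, B, C, E}.
Read '0': S→{A}, B→∅, C→{D}, E→{A, D}; now {A, D}.
Read '0': A→∅, D→{S, B}; now {S, B}.
That set has 2 states.

2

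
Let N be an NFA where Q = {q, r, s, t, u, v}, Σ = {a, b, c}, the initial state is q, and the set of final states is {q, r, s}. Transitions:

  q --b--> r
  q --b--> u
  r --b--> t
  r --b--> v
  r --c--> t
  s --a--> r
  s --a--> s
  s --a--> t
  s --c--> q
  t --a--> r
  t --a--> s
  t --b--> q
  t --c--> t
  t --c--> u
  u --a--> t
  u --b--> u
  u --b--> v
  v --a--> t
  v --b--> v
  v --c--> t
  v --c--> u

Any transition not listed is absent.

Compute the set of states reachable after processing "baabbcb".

{q, u, v}

Start in {q}.
Read 'b': {q} → {r, u}.
Read 'a': {r, u} → {t}.
Read 'a': {t} → {r, s}.
Read 'b': {r, s} → {t, v}.
Read 'b': {t, v} → {q, v}.
Read 'c': {q, v} → {t, u}.
Read 'b': {t, u} → {q, u, v}.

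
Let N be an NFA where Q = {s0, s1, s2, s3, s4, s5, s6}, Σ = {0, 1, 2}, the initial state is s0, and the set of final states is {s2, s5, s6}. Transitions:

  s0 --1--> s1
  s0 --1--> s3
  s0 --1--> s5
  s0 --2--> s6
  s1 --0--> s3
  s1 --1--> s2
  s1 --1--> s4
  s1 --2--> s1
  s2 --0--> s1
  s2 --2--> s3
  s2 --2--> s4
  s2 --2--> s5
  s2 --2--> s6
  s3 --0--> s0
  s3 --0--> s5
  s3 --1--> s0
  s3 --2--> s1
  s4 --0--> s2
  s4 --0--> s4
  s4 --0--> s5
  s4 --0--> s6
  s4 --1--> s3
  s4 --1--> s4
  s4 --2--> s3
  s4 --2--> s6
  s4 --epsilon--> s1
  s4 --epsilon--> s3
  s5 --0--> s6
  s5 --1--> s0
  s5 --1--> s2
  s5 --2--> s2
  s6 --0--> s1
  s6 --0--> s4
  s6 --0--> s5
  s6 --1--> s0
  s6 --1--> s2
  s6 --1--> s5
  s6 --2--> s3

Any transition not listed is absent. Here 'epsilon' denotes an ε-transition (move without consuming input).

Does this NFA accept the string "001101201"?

No

Start in {s0}.
Read '0': {s0} → ∅.
The set is empty and remains empty for the remaining 8 symbols.
The final set ∅ contains no accepting state.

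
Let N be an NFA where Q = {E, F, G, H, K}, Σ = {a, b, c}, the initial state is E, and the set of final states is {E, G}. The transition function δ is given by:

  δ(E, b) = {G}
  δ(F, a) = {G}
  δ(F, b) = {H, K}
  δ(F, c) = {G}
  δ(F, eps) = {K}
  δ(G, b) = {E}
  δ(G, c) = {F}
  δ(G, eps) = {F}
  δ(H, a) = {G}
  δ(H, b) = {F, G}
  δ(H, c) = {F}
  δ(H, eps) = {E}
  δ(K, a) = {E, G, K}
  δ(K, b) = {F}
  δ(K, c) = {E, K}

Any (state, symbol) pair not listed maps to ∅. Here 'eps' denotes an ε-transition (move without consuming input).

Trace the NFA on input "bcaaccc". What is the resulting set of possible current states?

Start in {E}.
Read 'b': E→{G}; union {G}; ε-closure = {F, G, K}.
Read 'c': F→{G}, G→{F}, K→{E, K}; now {E, F, G, K}.
Read 'a': E→∅, F→{G}, G→∅, K→{E, G, K}; union {E, G, K}; ε-closure = {E, F, G, K}.
Read 'a': E→∅, F→{G}, G→∅, K→{E, G, K}; union {E, G, K}; ε-closure = {E, F, G, K}.
Read 'c': E→∅, F→{G}, G→{F}, K→{E, K}; now {E, F, G, K}.
Read 'c': E→∅, F→{G}, G→{F}, K→{E, K}; now {E, F, G, K}.
Read 'c': E→∅, F→{G}, G→{F}, K→{E, K}; now {E, F, G, K}.

{E, F, G, K}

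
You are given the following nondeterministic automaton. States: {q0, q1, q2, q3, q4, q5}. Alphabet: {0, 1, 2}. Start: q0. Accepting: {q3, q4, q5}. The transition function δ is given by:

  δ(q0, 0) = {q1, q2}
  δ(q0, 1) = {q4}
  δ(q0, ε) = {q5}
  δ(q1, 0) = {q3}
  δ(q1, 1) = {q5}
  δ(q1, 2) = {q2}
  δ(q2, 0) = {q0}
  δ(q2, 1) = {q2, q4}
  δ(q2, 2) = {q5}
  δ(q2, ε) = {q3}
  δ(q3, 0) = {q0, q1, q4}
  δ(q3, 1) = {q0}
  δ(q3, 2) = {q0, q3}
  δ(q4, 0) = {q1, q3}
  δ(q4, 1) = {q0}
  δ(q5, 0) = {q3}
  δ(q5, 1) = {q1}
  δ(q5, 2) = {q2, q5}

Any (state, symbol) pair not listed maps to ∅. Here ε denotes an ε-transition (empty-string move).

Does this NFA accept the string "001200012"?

Yes

Start: ε-closure({q0}) = {q0, q5}.
Read '0': q0→{q1, q2}, q5→{q3}; now {q1, q2, q3}.
Read '0': q1→{q3}, q2→{q0}, q3→{q0, q1, q4}; union {q0, q1, q3, q4}; ε-closure = {q0, q1, q3, q4, q5}.
Read '1': q0→{q4}, q1→{q5}, q3→{q0}, q4→{q0}, q5→{q1}; now {q0, q1, q4, q5}.
Read '2': q0→∅, q1→{q2}, q4→∅, q5→{q2, q5}; union {q2, q5}; ε-closure = {q2, q3, q5}.
Read '0': q2→{q0}, q3→{q0, q1, q4}, q5→{q3}; union {q0, q1, q3, q4}; ε-closure = {q0, q1, q3, q4, q5}.
Read '0': q0→{q1, q2}, q1→{q3}, q3→{q0, q1, q4}, q4→{q1, q3}, q5→{q3}; union {q0, q1, q2, q3, q4}; ε-closure = {q0, q1, q2, q3, q4, q5}.
Read '0': q0→{q1, q2}, q1→{q3}, q2→{q0}, q3→{q0, q1, q4}, q4→{q1, q3}, q5→{q3}; union {q0, q1, q2, q3, q4}; ε-closure = {q0, q1, q2, q3, q4, q5}.
Read '1': q0→{q4}, q1→{q5}, q2→{q2, q4}, q3→{q0}, q4→{q0}, q5→{q1}; union {q0, q1, q2, q4, q5}; ε-closure = {q0, q1, q2, q3, q4, q5}.
Read '2': q0→∅, q1→{q2}, q2→{q5}, q3→{q0, q3}, q4→∅, q5→{q2, q5}; now {q0, q2, q3, q5}.
The final set {q0, q2, q3, q5} contains the accepting states q3, q5.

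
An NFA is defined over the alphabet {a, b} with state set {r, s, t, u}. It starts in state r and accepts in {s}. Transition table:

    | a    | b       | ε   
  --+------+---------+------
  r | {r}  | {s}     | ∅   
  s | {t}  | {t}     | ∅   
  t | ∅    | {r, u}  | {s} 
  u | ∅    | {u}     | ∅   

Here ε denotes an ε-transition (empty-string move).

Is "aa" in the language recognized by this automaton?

Start in {r}.
Read 'a': r→{r}; now {r}.
Read 'a': r→{r}; now {r}.
The final set {r} contains no accepting state.

No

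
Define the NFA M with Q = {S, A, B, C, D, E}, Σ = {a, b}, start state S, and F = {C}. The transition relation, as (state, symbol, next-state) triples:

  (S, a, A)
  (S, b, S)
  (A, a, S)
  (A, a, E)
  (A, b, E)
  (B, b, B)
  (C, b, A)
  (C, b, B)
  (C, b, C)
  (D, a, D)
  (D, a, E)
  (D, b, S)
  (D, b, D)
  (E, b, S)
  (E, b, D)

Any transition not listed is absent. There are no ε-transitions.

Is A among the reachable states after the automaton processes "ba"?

Yes

Start in {S}.
Read 'b': S→{S}; now {S}.
Read 'a': S→{A}; now {A}.
State A is in {A}.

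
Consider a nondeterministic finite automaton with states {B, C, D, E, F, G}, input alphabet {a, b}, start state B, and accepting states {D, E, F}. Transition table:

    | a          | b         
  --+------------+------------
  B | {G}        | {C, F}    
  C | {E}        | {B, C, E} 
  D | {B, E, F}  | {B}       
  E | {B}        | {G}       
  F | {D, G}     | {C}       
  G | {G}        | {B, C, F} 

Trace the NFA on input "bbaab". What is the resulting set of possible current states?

Start in {B}.
Read 'b': B→{C, F}; now {C, F}.
Read 'b': C→{B, C, E}, F→{C}; now {B, C, E}.
Read 'a': B→{G}, C→{E}, E→{B}; now {B, E, G}.
Read 'a': B→{G}, E→{B}, G→{G}; now {B, G}.
Read 'b': B→{C, F}, G→{B, C, F}; now {B, C, F}.

{B, C, F}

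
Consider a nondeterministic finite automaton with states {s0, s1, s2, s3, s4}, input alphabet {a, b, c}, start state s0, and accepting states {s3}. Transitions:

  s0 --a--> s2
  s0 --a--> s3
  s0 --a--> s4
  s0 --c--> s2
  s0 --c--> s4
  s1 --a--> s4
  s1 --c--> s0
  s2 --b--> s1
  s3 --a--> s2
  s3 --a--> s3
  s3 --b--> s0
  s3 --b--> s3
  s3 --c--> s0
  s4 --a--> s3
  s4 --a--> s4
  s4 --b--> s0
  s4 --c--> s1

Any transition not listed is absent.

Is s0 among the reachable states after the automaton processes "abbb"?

Yes

Start in {s0}.
Read 'a': {s0} → {s2, s3, s4}.
Read 'b': {s2, s3, s4} → {s0, s1, s3}.
Read 'b': {s0, s1, s3} → {s0, s3}.
Read 'b': {s0, s3} → {s0, s3}.
State s0 is in {s0, s3}.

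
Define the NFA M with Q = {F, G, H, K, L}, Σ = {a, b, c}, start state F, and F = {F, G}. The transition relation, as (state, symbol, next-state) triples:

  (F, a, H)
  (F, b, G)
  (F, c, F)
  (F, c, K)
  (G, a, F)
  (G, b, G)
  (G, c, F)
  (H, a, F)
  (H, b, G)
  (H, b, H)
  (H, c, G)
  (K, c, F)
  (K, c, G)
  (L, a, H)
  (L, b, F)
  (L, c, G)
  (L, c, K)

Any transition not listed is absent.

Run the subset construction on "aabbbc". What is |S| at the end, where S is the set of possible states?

Start in {F}.
Read 'a': {F} → {H}.
Read 'a': {H} → {F}.
Read 'b': {F} → {G}.
Read 'b': {G} → {G}.
Read 'b': {G} → {G}.
Read 'c': {G} → {F}.
That set has 1 state.

1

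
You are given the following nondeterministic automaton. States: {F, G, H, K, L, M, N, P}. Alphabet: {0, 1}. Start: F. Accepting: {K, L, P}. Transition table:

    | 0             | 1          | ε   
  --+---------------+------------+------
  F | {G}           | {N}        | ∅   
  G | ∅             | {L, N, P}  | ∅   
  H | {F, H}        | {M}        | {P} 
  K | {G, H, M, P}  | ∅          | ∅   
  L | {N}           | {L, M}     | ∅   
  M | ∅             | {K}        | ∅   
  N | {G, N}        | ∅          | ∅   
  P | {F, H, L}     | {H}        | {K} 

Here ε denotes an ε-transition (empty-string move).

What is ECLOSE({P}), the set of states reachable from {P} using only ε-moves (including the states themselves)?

Begin with {P}.
ε-move P → K; add K.

{K, P}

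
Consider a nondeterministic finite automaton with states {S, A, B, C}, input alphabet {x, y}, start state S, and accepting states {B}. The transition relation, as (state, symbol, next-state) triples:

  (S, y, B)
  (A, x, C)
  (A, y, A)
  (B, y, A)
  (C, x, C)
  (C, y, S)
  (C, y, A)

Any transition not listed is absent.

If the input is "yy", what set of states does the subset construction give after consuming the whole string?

{A}

Start in {S}.
Read 'y': S→{B}; now {B}.
Read 'y': B→{A}; now {A}.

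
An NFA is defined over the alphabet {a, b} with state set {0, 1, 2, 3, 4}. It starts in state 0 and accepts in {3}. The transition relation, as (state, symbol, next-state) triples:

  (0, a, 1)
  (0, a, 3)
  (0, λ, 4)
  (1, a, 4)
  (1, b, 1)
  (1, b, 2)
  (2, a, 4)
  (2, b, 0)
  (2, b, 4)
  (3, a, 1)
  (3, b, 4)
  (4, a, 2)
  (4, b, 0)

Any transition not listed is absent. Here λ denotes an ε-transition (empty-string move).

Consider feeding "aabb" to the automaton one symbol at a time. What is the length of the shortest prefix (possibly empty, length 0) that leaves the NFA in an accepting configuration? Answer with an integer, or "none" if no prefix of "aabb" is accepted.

1

Start: ε-closure({0}) = {0, 4}.
Read 'a': 0→{1, 3}, 4→{2}; now {1, 2, 3}.
None of the earlier sets intersect F, but {1, 2, 3} does.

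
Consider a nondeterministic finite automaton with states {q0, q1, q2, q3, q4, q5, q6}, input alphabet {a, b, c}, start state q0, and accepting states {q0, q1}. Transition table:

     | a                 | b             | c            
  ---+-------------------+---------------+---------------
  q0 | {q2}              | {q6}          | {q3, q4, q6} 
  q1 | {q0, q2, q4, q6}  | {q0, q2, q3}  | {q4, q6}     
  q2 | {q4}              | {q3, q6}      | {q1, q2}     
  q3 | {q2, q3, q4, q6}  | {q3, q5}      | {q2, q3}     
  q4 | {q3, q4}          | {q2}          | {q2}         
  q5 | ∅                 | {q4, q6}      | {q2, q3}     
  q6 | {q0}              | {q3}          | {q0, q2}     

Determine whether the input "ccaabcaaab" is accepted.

No

Start in {q0}.
Read 'c': q0→{q3, q4, q6}; now {q3, q4, q6}.
Read 'c': q3→{q2, q3}, q4→{q2}, q6→{q0, q2}; now {q0, q2, q3}.
Read 'a': q0→{q2}, q2→{q4}, q3→{q2, q3, q4, q6}; now {q2, q3, q4, q6}.
Read 'a': q2→{q4}, q3→{q2, q3, q4, q6}, q4→{q3, q4}, q6→{q0}; now {q0, q2, q3, q4, q6}.
Read 'b': q0→{q6}, q2→{q3, q6}, q3→{q3, q5}, q4→{q2}, q6→{q3}; now {q2, q3, q5, q6}.
Read 'c': q2→{q1, q2}, q3→{q2, q3}, q5→{q2, q3}, q6→{q0, q2}; now {q0, q1, q2, q3}.
Read 'a': q0→{q2}, q1→{q0, q2, q4, q6}, q2→{q4}, q3→{q2, q3, q4, q6}; now {q0, q2, q3, q4, q6}.
Read 'a': q0→{q2}, q2→{q4}, q3→{q2, q3, q4, q6}, q4→{q3, q4}, q6→{q0}; now {q0, q2, q3, q4, q6}.
Read 'a': q0→{q2}, q2→{q4}, q3→{q2, q3, q4, q6}, q4→{q3, q4}, q6→{q0}; now {q0, q2, q3, q4, q6}.
Read 'b': q0→{q6}, q2→{q3, q6}, q3→{q3, q5}, q4→{q2}, q6→{q3}; now {q2, q3, q5, q6}.
The final set {q2, q3, q5, q6} contains no accepting state.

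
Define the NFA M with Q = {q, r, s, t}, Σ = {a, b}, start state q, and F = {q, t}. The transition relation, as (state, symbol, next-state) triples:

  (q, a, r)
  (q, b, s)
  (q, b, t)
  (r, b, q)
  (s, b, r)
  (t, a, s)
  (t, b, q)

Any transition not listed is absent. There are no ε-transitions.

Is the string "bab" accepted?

No

Start in {q}.
Read 'b': {q} → {s, t}.
Read 'a': {s, t} → {s}.
Read 'b': {s} → {r}.
The final set {r} contains no accepting state.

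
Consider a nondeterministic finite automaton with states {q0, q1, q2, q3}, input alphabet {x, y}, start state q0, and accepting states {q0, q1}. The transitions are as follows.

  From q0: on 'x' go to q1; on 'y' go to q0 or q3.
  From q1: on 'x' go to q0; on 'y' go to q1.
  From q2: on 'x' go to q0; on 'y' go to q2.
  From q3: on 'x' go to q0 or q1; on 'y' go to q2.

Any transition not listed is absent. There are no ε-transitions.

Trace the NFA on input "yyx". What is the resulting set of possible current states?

{q0, q1}

Start in {q0}.
Read 'y': {q0} → {q0, q3}.
Read 'y': {q0, q3} → {q0, q2, q3}.
Read 'x': {q0, q2, q3} → {q0, q1}.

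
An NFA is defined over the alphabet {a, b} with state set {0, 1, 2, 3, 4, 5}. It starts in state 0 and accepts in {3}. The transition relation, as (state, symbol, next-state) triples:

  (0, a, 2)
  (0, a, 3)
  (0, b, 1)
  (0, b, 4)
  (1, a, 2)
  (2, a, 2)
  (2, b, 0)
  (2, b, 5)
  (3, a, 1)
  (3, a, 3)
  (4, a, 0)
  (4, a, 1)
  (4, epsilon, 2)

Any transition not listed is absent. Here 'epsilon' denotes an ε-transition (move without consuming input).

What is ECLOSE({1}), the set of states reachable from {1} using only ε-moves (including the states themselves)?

{1}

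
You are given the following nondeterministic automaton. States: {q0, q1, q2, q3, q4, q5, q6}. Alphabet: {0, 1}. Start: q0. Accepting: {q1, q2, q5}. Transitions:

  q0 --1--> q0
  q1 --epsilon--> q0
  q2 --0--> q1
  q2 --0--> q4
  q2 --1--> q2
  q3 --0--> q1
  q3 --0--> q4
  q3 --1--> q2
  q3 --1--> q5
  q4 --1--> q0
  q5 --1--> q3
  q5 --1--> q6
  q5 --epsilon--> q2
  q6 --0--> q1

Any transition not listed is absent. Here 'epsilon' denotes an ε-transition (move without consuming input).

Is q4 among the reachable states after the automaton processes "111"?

No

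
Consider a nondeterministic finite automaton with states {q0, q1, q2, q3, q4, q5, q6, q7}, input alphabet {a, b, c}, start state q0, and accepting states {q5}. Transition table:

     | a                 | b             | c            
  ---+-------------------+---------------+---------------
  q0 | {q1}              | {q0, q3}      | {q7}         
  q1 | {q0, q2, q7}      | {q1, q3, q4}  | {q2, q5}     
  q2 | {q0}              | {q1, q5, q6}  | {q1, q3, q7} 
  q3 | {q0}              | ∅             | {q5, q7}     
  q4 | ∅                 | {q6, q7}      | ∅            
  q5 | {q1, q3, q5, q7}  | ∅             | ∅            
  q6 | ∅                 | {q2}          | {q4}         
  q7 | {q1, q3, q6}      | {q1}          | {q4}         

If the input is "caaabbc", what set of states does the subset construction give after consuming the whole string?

{q2, q4, q5, q7}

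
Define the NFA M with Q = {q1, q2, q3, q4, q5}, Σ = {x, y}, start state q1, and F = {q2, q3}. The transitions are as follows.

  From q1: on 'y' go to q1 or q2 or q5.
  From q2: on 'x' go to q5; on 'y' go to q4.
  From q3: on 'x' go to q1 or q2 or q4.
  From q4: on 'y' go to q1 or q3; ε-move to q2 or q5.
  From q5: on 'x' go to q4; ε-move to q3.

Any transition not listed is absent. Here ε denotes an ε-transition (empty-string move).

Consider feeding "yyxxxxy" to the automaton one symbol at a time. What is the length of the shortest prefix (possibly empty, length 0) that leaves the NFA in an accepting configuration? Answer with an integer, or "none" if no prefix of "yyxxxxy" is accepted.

Start in {q1}.
Read 'y': q1→{q1, q2, q5}; union {q1, q2, q5}; ε-closure = {q1, q2, q3, q5}.
None of the earlier sets intersect F, but {q1, q2, q3, q5} does.

1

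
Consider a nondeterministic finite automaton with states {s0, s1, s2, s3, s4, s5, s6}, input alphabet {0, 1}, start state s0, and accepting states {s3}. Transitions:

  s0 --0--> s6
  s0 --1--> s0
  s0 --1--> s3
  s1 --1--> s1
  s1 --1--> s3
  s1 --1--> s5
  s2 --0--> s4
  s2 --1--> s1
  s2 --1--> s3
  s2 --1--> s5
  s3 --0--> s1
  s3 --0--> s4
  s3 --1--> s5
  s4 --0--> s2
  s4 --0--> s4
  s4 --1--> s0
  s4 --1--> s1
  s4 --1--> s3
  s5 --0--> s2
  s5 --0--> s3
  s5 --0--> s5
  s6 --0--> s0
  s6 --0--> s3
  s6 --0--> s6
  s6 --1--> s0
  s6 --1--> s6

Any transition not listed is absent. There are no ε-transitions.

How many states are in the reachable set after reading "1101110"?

7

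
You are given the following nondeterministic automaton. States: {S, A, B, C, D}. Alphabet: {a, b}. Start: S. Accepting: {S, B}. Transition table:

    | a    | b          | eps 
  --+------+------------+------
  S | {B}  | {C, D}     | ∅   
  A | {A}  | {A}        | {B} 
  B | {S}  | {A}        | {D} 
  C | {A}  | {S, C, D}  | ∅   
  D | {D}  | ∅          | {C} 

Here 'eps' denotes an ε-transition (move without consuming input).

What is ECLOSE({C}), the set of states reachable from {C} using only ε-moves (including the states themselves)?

Begin with {C}.
No ε-moves leave this set, so the closure equals the set itself.

{C}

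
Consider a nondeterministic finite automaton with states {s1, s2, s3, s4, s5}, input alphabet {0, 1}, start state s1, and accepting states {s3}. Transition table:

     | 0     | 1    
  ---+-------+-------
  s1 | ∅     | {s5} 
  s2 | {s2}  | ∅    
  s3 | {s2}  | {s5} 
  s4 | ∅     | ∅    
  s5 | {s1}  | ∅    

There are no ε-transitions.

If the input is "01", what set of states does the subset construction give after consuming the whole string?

∅

Start in {s1}.
Read '0': s1→∅; now ∅.
The set is empty and remains empty for the remaining 1 symbol.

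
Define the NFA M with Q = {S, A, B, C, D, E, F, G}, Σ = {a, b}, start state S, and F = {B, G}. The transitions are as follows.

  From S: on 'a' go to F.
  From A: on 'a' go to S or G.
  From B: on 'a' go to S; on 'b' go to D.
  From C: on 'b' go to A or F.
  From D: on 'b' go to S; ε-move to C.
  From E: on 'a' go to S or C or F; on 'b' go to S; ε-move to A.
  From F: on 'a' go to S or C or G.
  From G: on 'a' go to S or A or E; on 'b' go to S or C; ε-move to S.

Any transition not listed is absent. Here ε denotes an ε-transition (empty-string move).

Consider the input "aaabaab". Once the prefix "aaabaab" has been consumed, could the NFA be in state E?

No

Start in {S}.
Read 'a': {S} → {F}.
Read 'a': {F} → {S, C, G}.
Read 'a': {S, C, G} → {S, A, E, F}.
Read 'b': {S, A, E, F} → {S}.
Read 'a': {S} → {F}.
Read 'a': {F} → {S, C, G}.
Read 'b': {S, C, G} → {S, A, C, F}.
State E is not in {S, A, C, F}.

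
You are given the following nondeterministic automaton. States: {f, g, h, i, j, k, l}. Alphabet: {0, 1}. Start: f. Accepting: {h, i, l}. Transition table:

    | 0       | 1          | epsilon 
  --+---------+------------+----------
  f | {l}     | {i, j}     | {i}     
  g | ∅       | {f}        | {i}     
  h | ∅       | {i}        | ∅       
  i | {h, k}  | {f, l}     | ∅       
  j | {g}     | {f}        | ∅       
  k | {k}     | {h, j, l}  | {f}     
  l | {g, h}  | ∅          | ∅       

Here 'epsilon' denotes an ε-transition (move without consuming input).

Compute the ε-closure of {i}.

{i}

Begin with {i}.
No ε-moves leave this set, so the closure equals the set itself.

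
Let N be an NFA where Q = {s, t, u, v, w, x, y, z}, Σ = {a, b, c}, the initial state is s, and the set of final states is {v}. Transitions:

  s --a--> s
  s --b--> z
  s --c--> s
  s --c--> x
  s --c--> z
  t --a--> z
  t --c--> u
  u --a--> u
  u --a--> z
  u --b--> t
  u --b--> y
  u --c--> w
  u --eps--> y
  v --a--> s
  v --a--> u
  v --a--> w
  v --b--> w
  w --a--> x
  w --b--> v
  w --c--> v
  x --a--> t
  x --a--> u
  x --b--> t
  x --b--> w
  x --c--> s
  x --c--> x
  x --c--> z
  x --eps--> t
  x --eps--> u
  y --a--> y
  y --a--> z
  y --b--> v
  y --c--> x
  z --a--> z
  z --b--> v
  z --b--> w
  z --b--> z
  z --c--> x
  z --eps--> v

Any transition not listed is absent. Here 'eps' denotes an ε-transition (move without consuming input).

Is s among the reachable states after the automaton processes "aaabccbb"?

Start in {s}.
Read 'a': {s} → {s}.
Read 'a': {s} → {s}.
Read 'a': {s} → {s}.
Read 'b': {s} → {v, z}.
Read 'c': {v, z} → {t, u, x, y}.
Read 'c': {t, u, x, y} → {s, t, u, v, w, x, y, z}.
Read 'b': {s, t, u, v, w, x, y, z} → {t, v, w, y, z}.
Read 'b': {t, v, w, y, z} → {v, w, z}.
State s is not in {v, w, z}.

No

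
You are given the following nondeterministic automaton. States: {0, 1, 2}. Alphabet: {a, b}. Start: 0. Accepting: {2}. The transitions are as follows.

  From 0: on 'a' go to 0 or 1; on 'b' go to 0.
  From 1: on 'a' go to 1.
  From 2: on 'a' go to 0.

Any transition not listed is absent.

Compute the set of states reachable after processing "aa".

Start in {0}.
Read 'a': 0→{0, 1}; now {0, 1}.
Read 'a': 0→{0, 1}, 1→{1}; now {0, 1}.

{0, 1}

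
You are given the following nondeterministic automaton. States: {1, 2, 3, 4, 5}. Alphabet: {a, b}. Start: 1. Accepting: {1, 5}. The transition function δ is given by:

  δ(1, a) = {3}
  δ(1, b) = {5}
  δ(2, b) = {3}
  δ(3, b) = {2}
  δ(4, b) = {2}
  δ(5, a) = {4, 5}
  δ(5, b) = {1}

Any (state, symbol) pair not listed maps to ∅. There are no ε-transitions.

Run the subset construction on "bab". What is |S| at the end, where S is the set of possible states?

2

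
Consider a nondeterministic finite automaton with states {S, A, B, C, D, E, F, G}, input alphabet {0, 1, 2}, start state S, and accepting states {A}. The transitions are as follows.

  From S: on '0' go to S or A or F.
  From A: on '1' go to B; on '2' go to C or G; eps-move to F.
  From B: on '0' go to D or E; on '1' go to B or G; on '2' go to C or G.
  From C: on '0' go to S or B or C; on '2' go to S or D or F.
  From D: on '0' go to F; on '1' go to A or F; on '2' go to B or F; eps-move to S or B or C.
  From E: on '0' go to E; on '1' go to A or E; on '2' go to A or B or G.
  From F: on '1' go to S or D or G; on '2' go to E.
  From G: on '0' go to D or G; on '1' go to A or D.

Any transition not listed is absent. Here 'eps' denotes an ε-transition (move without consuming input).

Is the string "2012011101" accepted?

No

Start in {S}.
Read '2': {S} → ∅.
The set is empty and remains empty for the remaining 9 symbols.
The final set ∅ contains no accepting state.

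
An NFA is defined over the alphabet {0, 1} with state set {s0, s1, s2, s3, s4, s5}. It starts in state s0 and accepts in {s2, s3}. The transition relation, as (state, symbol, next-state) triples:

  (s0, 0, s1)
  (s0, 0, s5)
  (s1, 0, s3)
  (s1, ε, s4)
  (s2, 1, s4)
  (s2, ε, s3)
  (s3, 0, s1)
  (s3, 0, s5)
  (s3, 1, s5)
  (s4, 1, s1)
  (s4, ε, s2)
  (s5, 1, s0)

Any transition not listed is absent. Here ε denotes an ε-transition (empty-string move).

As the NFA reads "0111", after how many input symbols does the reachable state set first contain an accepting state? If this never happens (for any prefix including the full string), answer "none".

Start in {s0}.
Read '0': {s0} → {s1, s2, s3, s4, s5}.
None of the earlier sets intersect F, but {s1, s2, s3, s4, s5} does.

1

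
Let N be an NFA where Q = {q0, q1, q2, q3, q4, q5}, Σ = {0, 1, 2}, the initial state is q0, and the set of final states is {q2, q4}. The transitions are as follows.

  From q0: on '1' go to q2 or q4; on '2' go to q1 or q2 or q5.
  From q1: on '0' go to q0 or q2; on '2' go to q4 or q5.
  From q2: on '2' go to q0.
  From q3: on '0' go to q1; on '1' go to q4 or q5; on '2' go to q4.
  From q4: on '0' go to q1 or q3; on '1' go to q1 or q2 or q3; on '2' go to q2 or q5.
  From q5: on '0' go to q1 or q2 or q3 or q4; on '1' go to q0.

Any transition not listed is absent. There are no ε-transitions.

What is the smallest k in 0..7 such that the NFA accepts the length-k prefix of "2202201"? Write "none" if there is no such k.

Start in {q0}.
Read '2': {q0} → {q1, q2, q5}.
None of the earlier sets intersect F, but {q1, q2, q5} does.

1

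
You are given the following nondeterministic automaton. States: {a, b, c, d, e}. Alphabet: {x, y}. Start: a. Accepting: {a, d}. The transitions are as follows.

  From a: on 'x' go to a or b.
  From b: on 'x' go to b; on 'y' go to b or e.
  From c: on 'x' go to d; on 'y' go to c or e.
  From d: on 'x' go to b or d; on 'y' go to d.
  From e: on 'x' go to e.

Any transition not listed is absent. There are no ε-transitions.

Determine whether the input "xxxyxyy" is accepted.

Start in {a}.
Read 'x': a→{a, b}; now {a, b}.
Read 'x': a→{a, b}, b→{b}; now {a, b}.
Read 'x': a→{a, b}, b→{b}; now {a, b}.
Read 'y': a→∅, b→{b, e}; now {b, e}.
Read 'x': b→{b}, e→{e}; now {b, e}.
Read 'y': b→{b, e}, e→∅; now {b, e}.
Read 'y': b→{b, e}, e→∅; now {b, e}.
The final set {b, e} contains no accepting state.

No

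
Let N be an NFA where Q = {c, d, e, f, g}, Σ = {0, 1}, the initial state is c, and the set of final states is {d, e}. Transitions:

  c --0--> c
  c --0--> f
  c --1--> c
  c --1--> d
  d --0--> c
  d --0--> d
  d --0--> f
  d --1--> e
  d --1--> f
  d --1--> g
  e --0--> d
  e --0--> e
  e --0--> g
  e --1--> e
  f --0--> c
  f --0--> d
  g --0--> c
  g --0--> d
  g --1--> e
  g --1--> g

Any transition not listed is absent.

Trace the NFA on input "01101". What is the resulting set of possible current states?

Start in {c}.
Read '0': {c} → {c, f}.
Read '1': {c, f} → {c, d}.
Read '1': {c, d} → {c, d, e, f, g}.
Read '0': {c, d, e, f, g} → {c, d, e, f, g}.
Read '1': {c, d, e, f, g} → {c, d, e, f, g}.

{c, d, e, f, g}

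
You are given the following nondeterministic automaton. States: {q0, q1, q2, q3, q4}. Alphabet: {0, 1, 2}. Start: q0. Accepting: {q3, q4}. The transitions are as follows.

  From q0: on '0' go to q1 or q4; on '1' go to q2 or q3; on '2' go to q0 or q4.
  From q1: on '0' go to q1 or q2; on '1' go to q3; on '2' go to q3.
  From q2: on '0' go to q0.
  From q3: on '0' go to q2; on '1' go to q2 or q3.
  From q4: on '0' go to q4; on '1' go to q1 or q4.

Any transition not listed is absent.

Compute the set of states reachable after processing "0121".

{q2, q3}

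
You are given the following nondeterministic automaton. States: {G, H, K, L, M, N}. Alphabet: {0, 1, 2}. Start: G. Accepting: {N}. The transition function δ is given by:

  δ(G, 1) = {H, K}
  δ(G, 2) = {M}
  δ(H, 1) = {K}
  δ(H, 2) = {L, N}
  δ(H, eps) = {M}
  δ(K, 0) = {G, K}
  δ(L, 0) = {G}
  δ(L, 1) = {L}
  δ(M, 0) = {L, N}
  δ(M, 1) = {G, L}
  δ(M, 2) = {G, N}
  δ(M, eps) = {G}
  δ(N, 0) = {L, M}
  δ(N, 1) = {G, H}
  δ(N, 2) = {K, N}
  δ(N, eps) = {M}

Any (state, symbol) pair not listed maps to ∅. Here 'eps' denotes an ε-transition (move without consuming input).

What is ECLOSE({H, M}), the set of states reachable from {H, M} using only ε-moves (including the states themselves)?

Begin with {H, M}.
ε-move M → G; add G.

{G, H, M}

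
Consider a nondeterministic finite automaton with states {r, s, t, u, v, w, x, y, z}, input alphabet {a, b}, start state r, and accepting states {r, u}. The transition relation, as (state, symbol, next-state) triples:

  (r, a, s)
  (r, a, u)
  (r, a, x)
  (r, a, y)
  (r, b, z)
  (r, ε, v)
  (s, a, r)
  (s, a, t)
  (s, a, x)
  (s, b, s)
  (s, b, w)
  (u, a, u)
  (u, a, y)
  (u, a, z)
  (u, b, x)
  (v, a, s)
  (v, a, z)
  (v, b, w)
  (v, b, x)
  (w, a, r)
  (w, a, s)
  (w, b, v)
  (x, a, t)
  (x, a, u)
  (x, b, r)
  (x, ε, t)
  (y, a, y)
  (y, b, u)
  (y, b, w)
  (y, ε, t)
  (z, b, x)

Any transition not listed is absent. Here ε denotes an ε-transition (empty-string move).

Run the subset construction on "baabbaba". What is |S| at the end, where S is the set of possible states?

8

Start: ε-closure({r}) = {r, v}.
Read 'b': r→{z}, v→{w, x}; union {w, x, z}; ε-closure = {t, w, x, z}.
Read 'a': t→∅, w→{r, s}, x→{t, u}, z→∅; union {r, s, t, u}; ε-closure = {r, s, t, u, v}.
Read 'a': r→{s, u, x, y}, s→{r, t, x}, t→∅, u→{u, y, z}, v→{s, z}; union {r, s, t, u, x, y, z}; ε-closure = {r, s, t, u, v, x, y, z}.
Read 'b': r→{z}, s→{s, w}, t→∅, u→{x}, v→{w, x}, x→{r}, y→{u, w}, z→{x}; union {r, s, u, w, x, z}; ε-closure = {r, s, t, u, v, w, x, z}.
Read 'b': r→{z}, s→{s, w}, t→∅, u→{x}, v→{w, x}, w→{v}, x→{r}, z→{x}; union {r, s, v, w, x, z}; ε-closure = {r, s, t, v, w, x, z}.
Read 'a': r→{s, u, x, y}, s→{r, t, x}, t→∅, v→{s, z}, w→{r, s}, x→{t, u}, z→∅; union {r, s, t, u, x, y, z}; ε-closure = {r, s, t, u, v, x, y, z}.
Read 'b': r→{z}, s→{s, w}, t→∅, u→{x}, v→{w, x}, x→{r}, y→{u, w}, z→{x}; union {r, s, u, w, x, z}; ε-closure = {r, s, t, u, v, w, x, z}.
Read 'a': r→{s, u, x, y}, s→{r, t, x}, t→∅, u→{u, y, z}, v→{s, z}, w→{r, s}, x→{t, u}, z→∅; union {r, s, t, u, x, y, z}; ε-closure = {r, s, t, u, v, x, y, z}.
That set has 8 states.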